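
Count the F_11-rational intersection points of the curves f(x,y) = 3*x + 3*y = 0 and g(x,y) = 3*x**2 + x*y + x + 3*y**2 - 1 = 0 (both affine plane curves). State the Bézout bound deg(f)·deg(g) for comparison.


Common zeros: ∅; count = 0; Bézout bound = 2.

deg(f) = 1, deg(g) = 2, so Bézout bound = 2.
Scan x ∈ F_11. For each x, list the y ∈ F_11 with f(x, y) ≡ 0 and those with g(x, y) ≡ 0 (mod 11); the common zeros in that column are the intersection.
  x = 0: f ≡ 0 at y ∈ {0}; g ≡ 0 at y ∈ {2, 9}; common: ∅.
  x = 1: f ≡ 0 at y ∈ {10}; g ≡ 0 at y ∈ {3, 4}; common: ∅.
  x = 2: f ≡ 0 at y ∈ {9}; g ≡ 0 at y ∈ ∅; common: ∅.
  x = 3: f ≡ 0 at y ∈ {8}; g ≡ 0 at y ∈ ∅; common: ∅.
  x = 4: f ≡ 0 at y ∈ {7}; g ≡ 0 at y ∈ {8, 9}; common: ∅.
  x = 5: f ≡ 0 at y ∈ {6}; g ≡ 0 at y ∈ {3, 10}; common: ∅.
  x = 6: f ≡ 0 at y ∈ {5}; g ≡ 0 at y ∈ {10}; common: ∅.
  x = 7: f ≡ 0 at y ∈ {4}; g ≡ 0 at y ∈ ∅; common: ∅.
  x = 8: f ≡ 0 at y ∈ {3}; g ≡ 0 at y ∈ ∅; common: ∅.
  x = 9: f ≡ 0 at y ∈ {2}; g ≡ 0 at y ∈ ∅; common: ∅.
  x = 10: f ≡ 0 at y ∈ {1}; g ≡ 0 at y ∈ {2}; common: ∅.
Collecting: common zeros = ∅, so the count is 0.
Comparison with the Bézout bound: 0 ≤ 2 = deg(f)·deg(g), as expected for curves with no common component (the affine F_11-count falls short of the bound because intersections may lie at infinity, over extension fields, or carry multiplicity).


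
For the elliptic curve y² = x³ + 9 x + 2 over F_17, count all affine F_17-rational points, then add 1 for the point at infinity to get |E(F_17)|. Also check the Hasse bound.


Affine points = {(0, 6), (0, 11), (4, 0), (5, 6), (5, 11), (6, 0), (7, 0), (8, 5), (8, 12), (9, 8), (9, 9), (10, 2), (10, 15), (11, 2), (11, 15), (12, 6), (12, 11), (13, 2), (13, 15), (14, 4), (14, 13), (16, 3), (16, 14)}; affine count = 23; |E(F_17)| = 24.

Discriminant check: Δ ∝ 4a³ + 27b² = 4·9³ + 27·2² = 4·729 + 27·4 ≡ 15 (mod 17). Nonzero ⇒ E is nonsingular.
For each x ∈ F_17, compute rhs = x³ + 9·x + 2 mod 17, then count y ∈ F_17 with y² ≡ rhs.
  x = 0: rhs = 2, matching y values: 6, 11 (2 points).
  x = 1: rhs = 12, matching y values: none (0 points).
  x = 2: rhs = 11, matching y values: none (0 points).
  x = 3: rhs = 5, matching y values: none (0 points).
  x = 4: rhs = 0, matching y values: 0 (1 points).
  x = 5: rhs = 2, matching y values: 6, 11 (2 points).
  x = 6: rhs = 0, matching y values: 0 (1 points).
  x = 7: rhs = 0, matching y values: 0 (1 points).
  x = 8: rhs = 8, matching y values: 5, 12 (2 points).
  x = 9: rhs = 13, matching y values: 8, 9 (2 points).
  x = 10: rhs = 4, matching y values: 2, 15 (2 points).
  x = 11: rhs = 4, matching y values: 2, 15 (2 points).
  x = 12: rhs = 2, matching y values: 6, 11 (2 points).
  x = 13: rhs = 4, matching y values: 2, 15 (2 points).
  x = 14: rhs = 16, matching y values: 4, 13 (2 points).
  x = 15: rhs = 10, matching y values: none (0 points).
  x = 16: rhs = 9, matching y values: 3, 14 (2 points).
Total affine count: 23.
Full point count |E(F_17)| = 23 + 1 = 24.
Hasse bound: |24 − (17+1)| = |6| = 6 ≤ 2√17 ≈ 8.2462 ✓.


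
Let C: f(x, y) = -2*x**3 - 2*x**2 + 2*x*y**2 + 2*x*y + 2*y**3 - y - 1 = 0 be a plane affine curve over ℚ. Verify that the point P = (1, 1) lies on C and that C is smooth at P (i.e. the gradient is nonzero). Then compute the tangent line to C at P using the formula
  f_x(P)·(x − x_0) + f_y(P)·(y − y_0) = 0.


Tangent line at P: -6*x + 11*y - 5 = 0.

Step 1: f(1, 1) = 0, so P lies on C.
Step 2: partial derivatives
  f_x(x, y) = -6*x**2 - 4*x + 2*y**2 + 2*y, f_y(x, y) = 4*x*y + 2*x + 6*y**2 - 1.
  f_x(P) = -6, f_y(P) = 11 (gradient nonzero, so P is smooth).
Step 3: tangent line at P: -6·(x − 1) + 11·(y − 1) = 0.
Expanding: -6*x + 11*y - 5 = 0.


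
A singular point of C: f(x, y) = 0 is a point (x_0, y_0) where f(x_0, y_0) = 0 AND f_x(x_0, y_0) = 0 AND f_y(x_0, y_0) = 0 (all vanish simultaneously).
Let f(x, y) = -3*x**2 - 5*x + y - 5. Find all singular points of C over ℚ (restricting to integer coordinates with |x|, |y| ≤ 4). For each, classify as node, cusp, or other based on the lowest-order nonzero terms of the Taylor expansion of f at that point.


No singular points in the scanned grid; C is smooth there.

Compute partial derivatives:
  f_x = -6*x - 5.
  f_y = 1.
f_y = 1 is a nonzero constant, so f_y never vanishes: no point (x, y) can satisfy f = f_x = f_y = 0. In particular no (x, y) ∈ {−4, ..., 4}² is singular; the curve is smooth.


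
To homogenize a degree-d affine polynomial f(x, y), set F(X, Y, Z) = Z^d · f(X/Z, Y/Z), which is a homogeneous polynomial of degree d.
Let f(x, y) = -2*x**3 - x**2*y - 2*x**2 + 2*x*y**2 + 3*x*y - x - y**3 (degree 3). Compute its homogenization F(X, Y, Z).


F(X, Y, Z) = -2*X**3 - X**2*Y - 2*X**2*Z + 2*X*Y**2 + 3*X*Y*Z - X*Z**2 - Y**3

deg(f) = 3.
Substitute x = X/Z, y = Y/Z into f, then multiply by Z^3.
  monomial -2·x^3·y^0 ↦ -2·X^3·Y^0·Z^0.
  monomial -1·x^2·y^1 ↦ -1·X^2·Y^1·Z^0.
  monomial -2·x^2·y^0 ↦ -2·X^2·Y^0·Z^1.
  monomial 2·x^1·y^2 ↦ 2·X^1·Y^2·Z^0.
  monomial 3·x^1·y^1 ↦ 3·X^1·Y^1·Z^1.
  monomial -1·x^1·y^0 ↦ -1·X^1·Y^0·Z^2.
  monomial -1·x^0·y^3 ↦ -1·X^0·Y^3·Z^0.
Collecting: F(X, Y, Z) = -2*X**3 - X**2*Y - 2*X**2*Z + 2*X*Y**2 + 3*X*Y*Z - X*Z**2 - Y**3.


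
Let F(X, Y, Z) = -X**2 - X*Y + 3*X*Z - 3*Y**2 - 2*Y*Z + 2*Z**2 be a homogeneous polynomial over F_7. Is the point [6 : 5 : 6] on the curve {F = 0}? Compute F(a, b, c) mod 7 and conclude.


F(6,5,6) ≡ 0 (mod 7); P is on the curve.

Evaluate F(6, 5, 6) term-by-term (mod 7).
  -X**2 ↦ -1·36·1·1 = -36
  -X*Y ↦ -1·6·5·1 = -30
  3*X*Z ↦ 3·6·1·6 = 108
  -3*Y**2 ↦ -3·1·25·1 = -75
  -2*Y*Z ↦ -2·1·5·6 = -60
  2*Z**2 ↦ 2·1·1·36 = 72
Sum: F(6, 5, 6) = (-36) + (-30) + (108) + (-75) + (-60) + (72) = -21.
Reducing mod 7: -21 ≡ 0 (mod 7).
Since F(a, b, c) ≡ 0 (mod 7), P lies on the curve.


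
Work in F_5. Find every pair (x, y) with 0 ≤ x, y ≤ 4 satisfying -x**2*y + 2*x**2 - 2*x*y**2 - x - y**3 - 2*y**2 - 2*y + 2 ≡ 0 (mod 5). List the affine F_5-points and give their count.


Affine F_5-points: {(1, 1), (2, 1), (3, 2), (3, 3), (4, 0)}; count = 5.

For each of the 25 pairs (x, y) ∈ F_5², evaluate f(x, y) mod 5. Record the zeros.
  x = 0: [0↦2, 1↦2, 2↦2, 3↦1, 4↦3]  zeros at y ∈ ∅
  x = 1: [0↦3, 1↦0, 2↦3, 3↦1, 4↦3]  zeros at y ∈ {1}
  x = 2: [0↦3, 1↦0, 2↦4, 3↦4, 4↦4]  zeros at y ∈ {1}
  x = 3: [0↦2, 1↦2, 2↦0, 3↦0, 4↦1]  zeros at y ∈ {2, 3}
  x = 4: [0↦0, 1↦1, 2↦1, 3↦4, 4↦4]  zeros at y ∈ {0}
Collecting zeros: affine points = {(1, 1), (2, 1), (3, 2), (3, 3), (4, 0)}.
Total count |C(F_5)_aff| = 5.


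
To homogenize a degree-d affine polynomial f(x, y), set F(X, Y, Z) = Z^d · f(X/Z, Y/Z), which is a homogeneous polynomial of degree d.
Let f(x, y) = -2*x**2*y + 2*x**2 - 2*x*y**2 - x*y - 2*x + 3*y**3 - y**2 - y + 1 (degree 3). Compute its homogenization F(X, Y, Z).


F(X, Y, Z) = -2*X**2*Y + 2*X**2*Z - 2*X*Y**2 - X*Y*Z - 2*X*Z**2 + 3*Y**3 - Y**2*Z - Y*Z**2 + Z**3

deg(f) = 3.
Substitute x = X/Z, y = Y/Z into f, then multiply by Z^3.
  monomial -2·x^2·y^1 ↦ -2·X^2·Y^1·Z^0.
  monomial 2·x^2·y^0 ↦ 2·X^2·Y^0·Z^1.
  monomial -2·x^1·y^2 ↦ -2·X^1·Y^2·Z^0.
  monomial -1·x^1·y^1 ↦ -1·X^1·Y^1·Z^1.
  monomial -2·x^1·y^0 ↦ -2·X^1·Y^0·Z^2.
  monomial 3·x^0·y^3 ↦ 3·X^0·Y^3·Z^0.
  monomial -1·x^0·y^2 ↦ -1·X^0·Y^2·Z^1.
  monomial -1·x^0·y^1 ↦ -1·X^0·Y^1·Z^2.
  monomial 1·x^0·y^0 ↦ 1·X^0·Y^0·Z^3.
Collecting: F(X, Y, Z) = -2*X**2*Y + 2*X**2*Z - 2*X*Y**2 - X*Y*Z - 2*X*Z**2 + 3*Y**3 - Y**2*Z - Y*Z**2 + Z**3.


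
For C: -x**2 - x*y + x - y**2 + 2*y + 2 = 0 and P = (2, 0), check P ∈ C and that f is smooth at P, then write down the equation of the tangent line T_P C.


Tangent line at P: 6 - 3*x = 0.

Step 1: f(2, 0) = 0, so P lies on C.
Step 2: partial derivatives
  f_x(x, y) = -2*x - y + 1, f_y(x, y) = -x - 2*y + 2.
  f_x(P) = -3, f_y(P) = 0 (gradient nonzero, so P is smooth).
Step 3: tangent line at P: -3·(x − 2) + 0·(y − 0) = 0.
Expanding: 6 - 3*x = 0.


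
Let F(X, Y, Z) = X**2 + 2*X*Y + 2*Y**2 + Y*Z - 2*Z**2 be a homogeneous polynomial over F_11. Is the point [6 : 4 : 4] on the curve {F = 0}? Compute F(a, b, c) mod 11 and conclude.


F(6,4,4) ≡ 1 (mod 11); P is NOT on the curve.

Evaluate F(6, 4, 4) term-by-term (mod 11).
  X**2 ↦ 1·36·1·1 = 36
  2*X*Y ↦ 2·6·4·1 = 48
  2*Y**2 ↦ 2·1·16·1 = 32
  Y*Z ↦ 1·1·4·4 = 16
  -2*Z**2 ↦ -2·1·1·16 = -32
Sum: F(6, 4, 4) = (36) + (48) + (32) + (16) + (-32) = 100.
Reducing mod 11: 100 ≡ 1 (mod 11).
Since F(a, b, c) ≡ 1 ≠ 0 (mod 11), P does NOT lie on the curve.


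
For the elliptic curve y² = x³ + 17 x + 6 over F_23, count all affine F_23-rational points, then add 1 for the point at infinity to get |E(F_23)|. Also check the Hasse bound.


Affine points = {(0, 11), (0, 12), (1, 1), (1, 22), (2, 5), (2, 18), (4, 0), (5, 3), (5, 20), (6, 5), (6, 18), (7, 10), (7, 13), (10, 7), (10, 16), (11, 11), (11, 12), (12, 11), (12, 12), (13, 3), (13, 20), (15, 5), (15, 18), (16, 2), (16, 21), (18, 7), (18, 16), (19, 9), (19, 14)}; affine count = 29; |E(F_23)| = 30.

Discriminant check: Δ ∝ 4a³ + 27b² = 4·17³ + 27·6² = 4·4913 + 27·36 ≡ 16 (mod 23). Nonzero ⇒ E is nonsingular.
For each x ∈ F_23, compute rhs = x³ + 17·x + 6 mod 23, then count y ∈ F_23 with y² ≡ rhs.
  x = 0: rhs = 6, matching y values: 11, 12 (2 points).
  x = 1: rhs = 1, matching y values: 1, 22 (2 points).
  x = 2: rhs = 2, matching y values: 5, 18 (2 points).
  x = 3: rhs = 15, matching y values: none (0 points).
  x = 4: rhs = 0, matching y values: 0 (1 points).
  x = 5: rhs = 9, matching y values: 3, 20 (2 points).
  x = 6: rhs = 2, matching y values: 5, 18 (2 points).
  x = 7: rhs = 8, matching y values: 10, 13 (2 points).
  x = 8: rhs = 10, matching y values: none (0 points).
  x = 9: rhs = 14, matching y values: none (0 points).
  x = 10: rhs = 3, matching y values: 7, 16 (2 points).
  x = 11: rhs = 6, matching y values: 11, 12 (2 points).
  x = 12: rhs = 6, matching y values: 11, 12 (2 points).
  x = 13: rhs = 9, matching y values: 3, 20 (2 points).
  x = 14: rhs = 21, matching y values: none (0 points).
  x = 15: rhs = 2, matching y values: 5, 18 (2 points).
  x = 16: rhs = 4, matching y values: 2, 21 (2 points).
  x = 17: rhs = 10, matching y values: none (0 points).
  x = 18: rhs = 3, matching y values: 7, 16 (2 points).
  x = 19: rhs = 12, matching y values: 9, 14 (2 points).
  x = 20: rhs = 20, matching y values: none (0 points).
  x = 21: rhs = 10, matching y values: none (0 points).
  x = 22: rhs = 11, matching y values: none (0 points).
Total affine count: 29.
Full point count |E(F_23)| = 29 + 1 = 30.
Hasse bound: |30 − (23+1)| = |6| = 6 ≤ 2√23 ≈ 9.5917 ✓.


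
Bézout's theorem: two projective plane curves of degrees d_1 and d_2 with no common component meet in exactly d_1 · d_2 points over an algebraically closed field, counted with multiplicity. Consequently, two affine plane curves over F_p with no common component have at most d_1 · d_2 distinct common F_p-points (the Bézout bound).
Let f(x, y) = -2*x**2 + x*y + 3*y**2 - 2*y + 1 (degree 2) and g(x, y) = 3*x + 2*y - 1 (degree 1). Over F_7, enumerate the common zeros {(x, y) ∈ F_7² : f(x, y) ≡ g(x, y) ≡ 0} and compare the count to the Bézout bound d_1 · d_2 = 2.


Common zeros: {(5, 0)}; count = 1; Bézout bound = 2.

deg(f) = 2, deg(g) = 1, so Bézout bound = 2.
Scan x ∈ F_7. For each x, list the y ∈ F_7 with f(x, y) ≡ 0 and those with g(x, y) ≡ 0 (mod 7); the common zeros in that column are the intersection.
  x = 0: f ≡ 0 at y ∈ ∅; g ≡ 0 at y ∈ {4}; common: ∅.
  x = 1: f ≡ 0 at y ∈ ∅; g ≡ 0 at y ∈ {6}; common: ∅.
  x = 2: f ≡ 0 at y ∈ {0}; g ≡ 0 at y ∈ {1}; common: ∅.
  x = 3: f ≡ 0 at y ∈ {4, 5}; g ≡ 0 at y ∈ {3}; common: ∅.
  x = 4: f ≡ 0 at y ∈ ∅; g ≡ 0 at y ∈ {5}; common: ∅.
  x = 5: f ≡ 0 at y ∈ {0, 6}; g ≡ 0 at y ∈ {0}; common: {0}.
  x = 6: f ≡ 0 at y ∈ {4}; g ≡ 0 at y ∈ {2}; common: ∅.
Collecting: common zeros = {(5, 0)}, so the count is 1.
Comparison with the Bézout bound: 1 ≤ 2 = deg(f)·deg(g), as expected for curves with no common component (the affine F_7-count falls short of the bound because intersections may lie at infinity, over extension fields, or carry multiplicity).


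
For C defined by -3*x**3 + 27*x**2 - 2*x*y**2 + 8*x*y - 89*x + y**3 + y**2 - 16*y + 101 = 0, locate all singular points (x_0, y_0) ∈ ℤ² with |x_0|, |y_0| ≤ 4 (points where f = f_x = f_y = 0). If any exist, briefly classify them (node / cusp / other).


Singular points: {(3, 2)}; classification: cusp.

Compute partial derivatives:
  f_x = -9*x**2 + 54*x - 2*y**2 + 8*y - 89.
  f_y = -4*x*y + 8*x + 3*y**2 + 2*y - 16.
Scan x_0 ∈ {−4, ..., 4}. For each x_0, f_y(x_0, y) is a polynomial in y; find its integer roots y ∈ {−4, ..., 4}, then test f_x and f at those candidates.
  x = -4: f_y(-4, y) = 3*y**2 + 18*y - 48; vanishes at y ∈ {2}. (-4, 2): f_x = -441 ≠ 0.
  x = -3: f_y(-3, y) = 3*y**2 + 14*y - 40; vanishes at y ∈ {2}. (-3, 2): f_x = -324 ≠ 0.
  x = -2: f_y(-2, y) = 3*y**2 + 10*y - 32; vanishes at y ∈ {2}. (-2, 2): f_x = -225 ≠ 0.
  x = -1: f_y(-1, y) = 3*y**2 + 6*y - 24; vanishes at y ∈ {-4, 2}. (-1, -4): f_x = -216 ≠ 0; (-1, 2): f_x = -144 ≠ 0.
  x = 0: f_y(0, y) = 3*y**2 + 2*y - 16; vanishes at y ∈ {2}. (0, 2): f_x = -81 ≠ 0.
  x = 1: f_y(1, y) = 3*y**2 - 2*y - 8; vanishes at y ∈ {2}. (1, 2): f_x = -36 ≠ 0.
  x = 2: f_y(2, y) = 3*y**2 - 6*y; vanishes at y ∈ {0, 2}. (2, 0): f_x = -17 ≠ 0; (2, 2): f_x = -9 ≠ 0.
  x = 3: f_y(3, y) = 3*y**2 - 10*y + 8; vanishes at y ∈ {2}. (3, 2): f_x = 0, f = 0 — SINGULAR.
  x = 4: f_y(4, y) = 3*y**2 - 14*y + 16; vanishes at y ∈ {2}. (4, 2): f_x = -9 ≠ 0.
Only singular point on the grid: (3, 2).
Classify: substitute x = 3 + u, y = 2 + v and expand: f = -3*u**3 - 2*u*v**2 + v**3 + v**2.
No constant or linear terms (consistent with a singular point). Quadratic part: v**2. Cubic part: -3*u**3 - 2*u*v**2 + v**3.
The quadratic part v**2 is a perfect square, so there is a single (double) tangent line v = 0, i.e. y = 2. Restricting the cubic part to that line (v = 0) leaves -3*u**3 ≠ 0, so f is not divisible by v and the branch is v² ≈ 3*u**3 to lowest order — this is a cusp.
Classification: cusp.


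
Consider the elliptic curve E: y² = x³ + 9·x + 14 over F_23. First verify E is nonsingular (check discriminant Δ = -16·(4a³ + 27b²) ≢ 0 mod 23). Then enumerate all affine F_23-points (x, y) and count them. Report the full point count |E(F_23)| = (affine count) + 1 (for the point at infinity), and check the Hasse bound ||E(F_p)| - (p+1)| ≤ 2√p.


Affine points = {(1, 1), (1, 22), (5, 0), (6, 10), (6, 13), (7, 11), (7, 12), (8, 0), (10, 0), (11, 8), (11, 15), (14, 3), (14, 20), (19, 11), (19, 12), (20, 11), (20, 12), (22, 2), (22, 21)}; affine count = 19; |E(F_23)| = 20.

Discriminant check: Δ ∝ 4a³ + 27b² = 4·9³ + 27·14² = 4·729 + 27·196 ≡ 20 (mod 23). Nonzero ⇒ E is nonsingular.
For each x ∈ F_23, compute rhs = x³ + 9·x + 14 mod 23, then count y ∈ F_23 with y² ≡ rhs.
  x = 0: rhs = 14, matching y values: none (0 points).
  x = 1: rhs = 1, matching y values: 1, 22 (2 points).
  x = 2: rhs = 17, matching y values: none (0 points).
  x = 3: rhs = 22, matching y values: none (0 points).
  x = 4: rhs = 22, matching y values: none (0 points).
  x = 5: rhs = 0, matching y values: 0 (1 points).
  x = 6: rhs = 8, matching y values: 10, 13 (2 points).
  x = 7: rhs = 6, matching y values: 11, 12 (2 points).
  x = 8: rhs = 0, matching y values: 0 (1 points).
  x = 9: rhs = 19, matching y values: none (0 points).
  x = 10: rhs = 0, matching y values: 0 (1 points).
  x = 11: rhs = 18, matching y values: 8, 15 (2 points).
  x = 12: rhs = 10, matching y values: none (0 points).
  x = 13: rhs = 5, matching y values: none (0 points).
  x = 14: rhs = 9, matching y values: 3, 20 (2 points).
  x = 15: rhs = 5, matching y values: none (0 points).
  x = 16: rhs = 22, matching y values: none (0 points).
  x = 17: rhs = 20, matching y values: none (0 points).
  x = 18: rhs = 5, matching y values: none (0 points).
  x = 19: rhs = 6, matching y values: 11, 12 (2 points).
  x = 20: rhs = 6, matching y values: 11, 12 (2 points).
  x = 21: rhs = 11, matching y values: none (0 points).
  x = 22: rhs = 4, matching y values: 2, 21 (2 points).
Total affine count: 19.
Full point count |E(F_23)| = 19 + 1 = 20.
Hasse bound: |20 − (23+1)| = |-4| = 4 ≤ 2√23 ≈ 9.5917 ✓.


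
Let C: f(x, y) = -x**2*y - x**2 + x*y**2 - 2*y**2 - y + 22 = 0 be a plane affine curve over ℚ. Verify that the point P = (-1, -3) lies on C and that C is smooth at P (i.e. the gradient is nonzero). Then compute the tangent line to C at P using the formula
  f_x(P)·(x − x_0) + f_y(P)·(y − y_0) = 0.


Tangent line at P: 5*x + 16*y + 53 = 0.

Step 1: f(-1, -3) = 0, so P lies on C.
Step 2: partial derivatives
  f_x(x, y) = -2*x*y - 2*x + y**2, f_y(x, y) = -x**2 + 2*x*y - 4*y - 1.
  f_x(P) = 5, f_y(P) = 16 (gradient nonzero, so P is smooth).
Step 3: tangent line at P: 5·(x − -1) + 16·(y − -3) = 0.
Expanding: 5*x + 16*y + 53 = 0.


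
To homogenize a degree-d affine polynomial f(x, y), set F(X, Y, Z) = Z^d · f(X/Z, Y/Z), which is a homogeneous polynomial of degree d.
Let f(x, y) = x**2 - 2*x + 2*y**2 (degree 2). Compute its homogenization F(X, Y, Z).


F(X, Y, Z) = X**2 - 2*X*Z + 2*Y**2

deg(f) = 2.
Substitute x = X/Z, y = Y/Z into f, then multiply by Z^2.
  monomial 1·x^2·y^0 ↦ 1·X^2·Y^0·Z^0.
  monomial -2·x^1·y^0 ↦ -2·X^1·Y^0·Z^1.
  monomial 2·x^0·y^2 ↦ 2·X^0·Y^2·Z^0.
Collecting: F(X, Y, Z) = X**2 - 2*X*Z + 2*Y**2.


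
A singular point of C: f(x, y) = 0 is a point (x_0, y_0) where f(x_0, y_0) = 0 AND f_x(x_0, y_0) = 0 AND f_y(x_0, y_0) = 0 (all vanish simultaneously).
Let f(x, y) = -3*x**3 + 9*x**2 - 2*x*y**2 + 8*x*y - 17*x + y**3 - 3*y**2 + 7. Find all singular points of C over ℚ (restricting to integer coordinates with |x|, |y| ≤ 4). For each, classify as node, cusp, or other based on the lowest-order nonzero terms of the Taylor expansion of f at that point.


Singular points: {(1, 2)}; classification: cusp.

Compute partial derivatives:
  f_x = -9*x**2 + 18*x - 2*y**2 + 8*y - 17.
  f_y = -4*x*y + 8*x + 3*y**2 - 6*y.
Scan x_0 ∈ {−4, ..., 4}. For each x_0, f_y(x_0, y) is a polynomial in y; find its integer roots y ∈ {−4, ..., 4}, then test f_x and f at those candidates.
  x = -4: f_y(-4, y) = 3*y**2 + 10*y - 32; vanishes at y ∈ {2}. (-4, 2): f_x = -225 ≠ 0.
  x = -3: f_y(-3, y) = 3*y**2 + 6*y - 24; vanishes at y ∈ {-4, 2}. (-3, -4): f_x = -216 ≠ 0; (-3, 2): f_x = -144 ≠ 0.
  x = -2: f_y(-2, y) = 3*y**2 + 2*y - 16; vanishes at y ∈ {2}. (-2, 2): f_x = -81 ≠ 0.
  x = -1: f_y(-1, y) = 3*y**2 - 2*y - 8; vanishes at y ∈ {2}. (-1, 2): f_x = -36 ≠ 0.
  x = 0: f_y(0, y) = 3*y**2 - 6*y; vanishes at y ∈ {0, 2}. (0, 0): f_x = -17 ≠ 0; (0, 2): f_x = -9 ≠ 0.
  x = 1: f_y(1, y) = 3*y**2 - 10*y + 8; vanishes at y ∈ {2}. (1, 2): f_x = 0, f = 0 — SINGULAR.
  x = 2: f_y(2, y) = 3*y**2 - 14*y + 16; vanishes at y ∈ {2}. (2, 2): f_x = -9 ≠ 0.
  x = 3: f_y(3, y) = 3*y**2 - 18*y + 24; vanishes at y ∈ {2, 4}. (3, 2): f_x = -36 ≠ 0; (3, 4): f_x = -44 ≠ 0.
  x = 4: f_y(4, y) = 3*y**2 - 22*y + 32; vanishes at y ∈ {2}. (4, 2): f_x = -81 ≠ 0.
Only singular point on the grid: (1, 2).
Classify: substitute x = 1 + u, y = 2 + v and expand: f = -3*u**3 - 2*u*v**2 + v**3 + v**2.
No constant or linear terms (consistent with a singular point). Quadratic part: v**2. Cubic part: -3*u**3 - 2*u*v**2 + v**3.
The quadratic part v**2 is a perfect square, so there is a single (double) tangent line v = 0, i.e. y = 2. Restricting the cubic part to that line (v = 0) leaves -3*u**3 ≠ 0, so f is not divisible by v and the branch is v² ≈ 3*u**3 to lowest order — this is a cusp.
Classification: cusp.


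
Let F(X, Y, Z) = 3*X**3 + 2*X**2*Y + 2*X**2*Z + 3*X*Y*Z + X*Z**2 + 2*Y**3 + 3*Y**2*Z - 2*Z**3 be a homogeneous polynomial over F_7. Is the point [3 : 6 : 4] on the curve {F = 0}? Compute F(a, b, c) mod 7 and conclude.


F(3,6,4) ≡ 1 (mod 7); P is NOT on the curve.

Evaluate F(3, 6, 4) term-by-term (mod 7).
  3*X**3 ↦ 3·27·1·1 = 81
  2*X**2*Y ↦ 2·9·6·1 = 108
  2*X**2*Z ↦ 2·9·1·4 = 72
  3*X*Y*Z ↦ 3·3·6·4 = 216
  X*Z**2 ↦ 1·3·1·16 = 48
  2*Y**3 ↦ 2·1·216·1 = 432
  3*Y**2*Z ↦ 3·1·36·4 = 432
  -2*Z**3 ↦ -2·1·1·64 = -128
Sum: F(3, 6, 4) = (81) + (108) + (72) + (216) + (48) + (432) + (432) + (-128) = 1261.
Reducing mod 7: 1261 ≡ 1 (mod 7).
Since F(a, b, c) ≡ 1 ≠ 0 (mod 7), P does NOT lie on the curve.


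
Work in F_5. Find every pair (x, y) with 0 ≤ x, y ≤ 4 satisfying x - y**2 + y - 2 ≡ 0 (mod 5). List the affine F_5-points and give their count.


Affine F_5-points: {(2, 0), (2, 1), (3, 3), (4, 2), (4, 4)}; count = 5.

For each of the 25 pairs (x, y) ∈ F_5², evaluate f(x, y) mod 5. Record the zeros.
  x = 0: [0↦3, 1↦3, 2↦1, 3↦2, 4↦1]  zeros at y ∈ ∅
  x = 1: [0↦4, 1↦4, 2↦2, 3↦3, 4↦2]  zeros at y ∈ ∅
  x = 2: [0↦0, 1↦0, 2↦3, 3↦4, 4↦3]  zeros at y ∈ {0, 1}
  x = 3: [0↦1, 1↦1, 2↦4, 3↦0, 4↦4]  zeros at y ∈ {3}
  x = 4: [0↦2, 1↦2, 2↦0, 3↦1, 4↦0]  zeros at y ∈ {2, 4}
Collecting zeros: affine points = {(2, 0), (2, 1), (3, 3), (4, 2), (4, 4)}.
Total count |C(F_5)_aff| = 5.


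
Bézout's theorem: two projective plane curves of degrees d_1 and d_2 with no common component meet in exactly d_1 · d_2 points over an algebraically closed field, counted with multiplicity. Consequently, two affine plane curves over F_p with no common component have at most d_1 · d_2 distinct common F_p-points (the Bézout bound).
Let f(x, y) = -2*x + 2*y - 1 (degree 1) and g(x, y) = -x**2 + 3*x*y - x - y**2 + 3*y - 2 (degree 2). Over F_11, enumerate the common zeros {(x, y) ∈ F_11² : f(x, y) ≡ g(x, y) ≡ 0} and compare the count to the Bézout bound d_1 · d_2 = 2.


Common zeros: {(1, 7), (2, 8)}; count = 2; Bézout bound = 2.

deg(f) = 1, deg(g) = 2, so Bézout bound = 2.
Scan x ∈ F_11. For each x, list the y ∈ F_11 with f(x, y) ≡ 0 and those with g(x, y) ≡ 0 (mod 11); the common zeros in that column are the intersection.
  x = 0: f ≡ 0 at y ∈ {6}; g ≡ 0 at y ∈ {1, 2}; common: ∅.
  x = 1: f ≡ 0 at y ∈ {7}; g ≡ 0 at y ∈ {7, 10}; common: {7}.
  x = 2: f ≡ 0 at y ∈ {8}; g ≡ 0 at y ∈ {1, 8}; common: {8}.
  x = 3: f ≡ 0 at y ∈ {9}; g ≡ 0 at y ∈ {6}; common: ∅.
  x = 4: f ≡ 0 at y ∈ {10}; g ≡ 0 at y ∈ {0, 4}; common: ∅.
  x = 5: f ≡ 0 at y ∈ {0}; g ≡ 0 at y ∈ {2, 5}; common: ∅.
  x = 6: f ≡ 0 at y ∈ {1}; g ≡ 0 at y ∈ {0, 10}; common: ∅.
  x = 7: f ≡ 0 at y ∈ {2}; g ≡ 0 at y ∈ {4, 9}; common: ∅.
  x = 8: f ≡ 0 at y ∈ {3}; g ≡ 0 at y ∈ {7, 9}; common: ∅.
  x = 9: f ≡ 0 at y ∈ {4}; g ≡ 0 at y ∈ {3, 5}; common: ∅.
  x = 10: f ≡ 0 at y ∈ {5}; g ≡ 0 at y ∈ {3, 8}; common: ∅.
Collecting: common zeros = {(1, 7), (2, 8)}, so the count is 2.
Comparison with the Bézout bound: 2 ≤ 2 = deg(f)·deg(g), as expected for curves with no common component (the bound is attained).


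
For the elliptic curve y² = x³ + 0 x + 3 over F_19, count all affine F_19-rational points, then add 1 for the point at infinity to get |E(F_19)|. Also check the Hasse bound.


Affine points = {(1, 2), (1, 17), (2, 7), (2, 12), (3, 7), (3, 12), (7, 2), (7, 17), (11, 2), (11, 17), (14, 7), (14, 12)}; affine count = 12; |E(F_19)| = 13.

Discriminant check: Δ ∝ 4a³ + 27b² = 4·0³ + 27·3² = 4·0 + 27·9 ≡ 15 (mod 19). Nonzero ⇒ E is nonsingular.
For each x ∈ F_19, compute rhs = x³ + 0·x + 3 mod 19, then count y ∈ F_19 with y² ≡ rhs.
  x = 0: rhs = 3, matching y values: none (0 points).
  x = 1: rhs = 4, matching y values: 2, 17 (2 points).
  x = 2: rhs = 11, matching y values: 7, 12 (2 points).
  x = 3: rhs = 11, matching y values: 7, 12 (2 points).
  x = 4: rhs = 10, matching y values: none (0 points).
  x = 5: rhs = 14, matching y values: none (0 points).
  x = 6: rhs = 10, matching y values: none (0 points).
  x = 7: rhs = 4, matching y values: 2, 17 (2 points).
  x = 8: rhs = 2, matching y values: none (0 points).
  x = 9: rhs = 10, matching y values: none (0 points).
  x = 10: rhs = 15, matching y values: none (0 points).
  x = 11: rhs = 4, matching y values: 2, 17 (2 points).
  x = 12: rhs = 2, matching y values: none (0 points).
  x = 13: rhs = 15, matching y values: none (0 points).
  x = 14: rhs = 11, matching y values: 7, 12 (2 points).
  x = 15: rhs = 15, matching y values: none (0 points).
  x = 16: rhs = 14, matching y values: none (0 points).
  x = 17: rhs = 14, matching y values: none (0 points).
  x = 18: rhs = 2, matching y values: none (0 points).
Total affine count: 12.
Full point count |E(F_19)| = 12 + 1 = 13.
Hasse bound: |13 − (19+1)| = |-7| = 7 ≤ 2√19 ≈ 8.7178 ✓.


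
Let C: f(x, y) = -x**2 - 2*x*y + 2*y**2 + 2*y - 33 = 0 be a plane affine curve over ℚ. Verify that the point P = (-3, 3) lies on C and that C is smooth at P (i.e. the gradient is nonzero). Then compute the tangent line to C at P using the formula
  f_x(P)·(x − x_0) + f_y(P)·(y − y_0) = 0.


Tangent line at P: 20*y - 60 = 0.

Step 1: f(-3, 3) = 0, so P lies on C.
Step 2: partial derivatives
  f_x(x, y) = -2*x - 2*y, f_y(x, y) = -2*x + 4*y + 2.
  f_x(P) = 0, f_y(P) = 20 (gradient nonzero, so P is smooth).
Step 3: tangent line at P: 0·(x − -3) + 20·(y − 3) = 0.
Expanding: 20*y - 60 = 0.


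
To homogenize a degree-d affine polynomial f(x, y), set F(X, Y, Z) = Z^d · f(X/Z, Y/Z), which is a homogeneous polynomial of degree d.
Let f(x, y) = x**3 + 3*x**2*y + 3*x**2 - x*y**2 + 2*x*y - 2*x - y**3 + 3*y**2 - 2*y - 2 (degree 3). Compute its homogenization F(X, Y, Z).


F(X, Y, Z) = X**3 + 3*X**2*Y + 3*X**2*Z - X*Y**2 + 2*X*Y*Z - 2*X*Z**2 - Y**3 + 3*Y**2*Z - 2*Y*Z**2 - 2*Z**3

deg(f) = 3.
Substitute x = X/Z, y = Y/Z into f, then multiply by Z^3.
  monomial 1·x^3·y^0 ↦ 1·X^3·Y^0·Z^0.
  monomial 3·x^2·y^1 ↦ 3·X^2·Y^1·Z^0.
  monomial 3·x^2·y^0 ↦ 3·X^2·Y^0·Z^1.
  monomial -1·x^1·y^2 ↦ -1·X^1·Y^2·Z^0.
  monomial 2·x^1·y^1 ↦ 2·X^1·Y^1·Z^1.
  monomial -2·x^1·y^0 ↦ -2·X^1·Y^0·Z^2.
  monomial -1·x^0·y^3 ↦ -1·X^0·Y^3·Z^0.
  monomial 3·x^0·y^2 ↦ 3·X^0·Y^2·Z^1.
  monomial -2·x^0·y^1 ↦ -2·X^0·Y^1·Z^2.
  monomial -2·x^0·y^0 ↦ -2·X^0·Y^0·Z^3.
Collecting: F(X, Y, Z) = X**3 + 3*X**2*Y + 3*X**2*Z - X*Y**2 + 2*X*Y*Z - 2*X*Z**2 - Y**3 + 3*Y**2*Z - 2*Y*Z**2 - 2*Z**3.


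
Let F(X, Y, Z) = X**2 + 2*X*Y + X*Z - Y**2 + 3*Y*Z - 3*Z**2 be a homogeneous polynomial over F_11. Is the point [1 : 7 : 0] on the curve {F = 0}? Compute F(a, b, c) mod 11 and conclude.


F(1,7,0) ≡ 10 (mod 11); P is NOT on the curve.

Evaluate F(1, 7, 0) term-by-term (mod 11).
  X**2 ↦ 1·1·1·1 = 1
  2*X*Y ↦ 2·1·7·1 = 14
  X*Z ↦ 1·1·1·0 = 0
  -Y**2 ↦ -1·1·49·1 = -49
  3*Y*Z ↦ 3·1·7·0 = 0
  -3*Z**2 ↦ -3·1·1·0 = 0
Sum: F(1, 7, 0) = (1) + (14) + (0) + (-49) + (0) + (0) = -34.
Reducing mod 11: -34 ≡ 10 (mod 11).
Since F(a, b, c) ≡ 10 ≠ 0 (mod 11), P does NOT lie on the curve.


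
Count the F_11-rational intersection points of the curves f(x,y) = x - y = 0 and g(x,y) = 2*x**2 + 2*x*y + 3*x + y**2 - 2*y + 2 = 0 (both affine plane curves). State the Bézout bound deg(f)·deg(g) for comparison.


Common zeros: {(5, 5), (8, 8)}; count = 2; Bézout bound = 2.

deg(f) = 1, deg(g) = 2, so Bézout bound = 2.
Scan x ∈ F_11. For each x, list the y ∈ F_11 with f(x, y) ≡ 0 and those with g(x, y) ≡ 0 (mod 11); the common zeros in that column are the intersection.
  x = 0: f ≡ 0 at y ∈ {0}; g ≡ 0 at y ∈ ∅; common: ∅.
  x = 1: f ≡ 0 at y ∈ {1}; g ≡ 0 at y ∈ {2, 9}; common: ∅.
  x = 2: f ≡ 0 at y ∈ {2}; g ≡ 0 at y ∈ ∅; common: ∅.
  x = 3: f ≡ 0 at y ∈ {3}; g ≡ 0 at y ∈ ∅; common: ∅.
  x = 4: f ≡ 0 at y ∈ {4}; g ≡ 0 at y ∈ ∅; common: ∅.
  x = 5: f ≡ 0 at y ∈ {5}; g ≡ 0 at y ∈ {5, 9}; common: {5}.
  x = 6: f ≡ 0 at y ∈ {6}; g ≡ 0 at y ∈ ∅; common: ∅.
  x = 7: f ≡ 0 at y ∈ {7}; g ≡ 0 at y ∈ {0, 10}; common: ∅.
  x = 8: f ≡ 0 at y ∈ {8}; g ≡ 0 at y ∈ {0, 8}; common: {8}.
  x = 9: f ≡ 0 at y ∈ {9}; g ≡ 0 at y ∈ {7, 10}; common: ∅.
  x = 10: f ≡ 0 at y ∈ {10}; g ≡ 0 at y ∈ {7, 8}; common: ∅.
Collecting: common zeros = {(5, 5), (8, 8)}, so the count is 2.
Comparison with the Bézout bound: 2 ≤ 2 = deg(f)·deg(g), as expected for curves with no common component (the bound is attained).


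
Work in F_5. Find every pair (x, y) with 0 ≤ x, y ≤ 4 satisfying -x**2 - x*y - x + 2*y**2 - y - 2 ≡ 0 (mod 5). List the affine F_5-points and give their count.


Affine F_5-points: {(1, 2), (1, 4), (4, 1), (4, 4)}; count = 4.

For each of the 25 pairs (x, y) ∈ F_5², evaluate f(x, y) mod 5. Record the zeros.
  x = 0: [0↦3, 1↦4, 2↦4, 3↦3, 4↦1]  zeros at y ∈ ∅
  x = 1: [0↦1, 1↦1, 2↦0, 3↦3, 4↦0]  zeros at y ∈ {2, 4}
  x = 2: [0↦2, 1↦1, 2↦4, 3↦1, 4↦2]  zeros at y ∈ ∅
  x = 3: [0↦1, 1↦4, 2↦1, 3↦2, 4↦2]  zeros at y ∈ ∅
  x = 4: [0↦3, 1↦0, 2↦1, 3↦1, 4↦0]  zeros at y ∈ {1, 4}
Collecting zeros: affine points = {(1, 2), (1, 4), (4, 1), (4, 4)}.
Total count |C(F_5)_aff| = 4.


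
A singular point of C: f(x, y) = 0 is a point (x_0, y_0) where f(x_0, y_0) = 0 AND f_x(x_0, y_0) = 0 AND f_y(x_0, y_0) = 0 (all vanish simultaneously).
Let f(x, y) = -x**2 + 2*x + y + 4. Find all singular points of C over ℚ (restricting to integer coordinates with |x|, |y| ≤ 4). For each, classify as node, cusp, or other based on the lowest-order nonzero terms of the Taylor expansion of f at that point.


No singular points in the scanned grid; C is smooth there.

Compute partial derivatives:
  f_x = 2 - 2*x.
  f_y = 1.
f_y = 1 is a nonzero constant, so f_y never vanishes: no point (x, y) can satisfy f = f_x = f_y = 0. In particular no (x, y) ∈ {−4, ..., 4}² is singular; the curve is smooth.


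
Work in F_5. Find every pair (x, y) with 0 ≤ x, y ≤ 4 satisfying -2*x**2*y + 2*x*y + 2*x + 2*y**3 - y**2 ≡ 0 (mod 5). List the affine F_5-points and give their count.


Affine F_5-points: {(0, 0), (0, 3), (2, 4), (3, 1), (3, 3), (3, 4), (4, 1)}; count = 7.

For each of the 25 pairs (x, y) ∈ F_5², evaluate f(x, y) mod 5. Record the zeros.
  x = 0: [0↦0, 1↦1, 2↦2, 3↦0, 4↦2]  zeros at y ∈ {0, 3}
  x = 1: [0↦2, 1↦3, 2↦4, 3↦2, 4↦4]  zeros at y ∈ ∅
  x = 2: [0↦4, 1↦1, 2↦3, 3↦2, 4↦0]  zeros at y ∈ {4}
  x = 3: [0↦1, 1↦0, 2↦4, 3↦0, 4↦0]  zeros at y ∈ {1, 3, 4}
  x = 4: [0↦3, 1↦0, 2↦2, 3↦1, 4↦4]  zeros at y ∈ {1}
Collecting zeros: affine points = {(0, 0), (0, 3), (2, 4), (3, 1), (3, 3), (3, 4), (4, 1)}.
Total count |C(F_5)_aff| = 7.


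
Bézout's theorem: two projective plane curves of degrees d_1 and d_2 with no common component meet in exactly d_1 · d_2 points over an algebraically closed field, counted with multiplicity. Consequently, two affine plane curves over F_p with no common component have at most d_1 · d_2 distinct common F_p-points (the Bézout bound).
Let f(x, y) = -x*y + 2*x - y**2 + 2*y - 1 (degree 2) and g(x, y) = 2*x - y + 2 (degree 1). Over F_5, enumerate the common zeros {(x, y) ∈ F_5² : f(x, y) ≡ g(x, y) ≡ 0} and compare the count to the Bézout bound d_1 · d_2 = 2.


Common zeros: ∅; count = 0; Bézout bound = 2.

deg(f) = 2, deg(g) = 1, so Bézout bound = 2.
Scan x ∈ F_5. For each x, list the y ∈ F_5 with f(x, y) ≡ 0 and those with g(x, y) ≡ 0 (mod 5); the common zeros in that column are the intersection.
  x = 0: f ≡ 0 at y ∈ {1}; g ≡ 0 at y ∈ {2}; common: ∅.
  x = 1: f ≡ 0 at y ∈ {3}; g ≡ 0 at y ∈ {4}; common: ∅.
  x = 2: f ≡ 0 at y ∈ ∅; g ≡ 0 at y ∈ {1}; common: ∅.
  x = 3: f ≡ 0 at y ∈ {0, 4}; g ≡ 0 at y ∈ {3}; common: ∅.
  x = 4: f ≡ 0 at y ∈ ∅; g ≡ 0 at y ∈ {0}; common: ∅.
Collecting: common zeros = ∅, so the count is 0.
Comparison with the Bézout bound: 0 ≤ 2 = deg(f)·deg(g), as expected for curves with no common component (the affine F_5-count falls short of the bound because intersections may lie at infinity, over extension fields, or carry multiplicity).


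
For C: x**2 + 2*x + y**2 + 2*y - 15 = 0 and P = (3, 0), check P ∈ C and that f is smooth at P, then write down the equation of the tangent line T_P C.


Tangent line at P: 8*x + 2*y - 24 = 0.

Step 1: f(3, 0) = 0, so P lies on C.
Step 2: partial derivatives
  f_x(x, y) = 2*x + 2, f_y(x, y) = 2*y + 2.
  f_x(P) = 8, f_y(P) = 2 (gradient nonzero, so P is smooth).
Step 3: tangent line at P: 8·(x − 3) + 2·(y − 0) = 0.
Expanding: 8*x + 2*y - 24 = 0.


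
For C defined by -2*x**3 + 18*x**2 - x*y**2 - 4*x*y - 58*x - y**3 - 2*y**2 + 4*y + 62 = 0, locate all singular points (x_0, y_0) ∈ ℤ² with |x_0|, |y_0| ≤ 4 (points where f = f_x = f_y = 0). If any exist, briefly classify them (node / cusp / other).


Singular points: {(3, -2)}; classification: cusp.

Compute partial derivatives:
  f_x = -6*x**2 + 36*x - y**2 - 4*y - 58.
  f_y = -2*x*y - 4*x - 3*y**2 - 4*y + 4.
Scan x_0 ∈ {−4, ..., 4}. For each x_0, f_y(x_0, y) is a polynomial in y; find its integer roots y ∈ {−4, ..., 4}, then test f_x and f at those candidates.
  x = -4: f_y(-4, y) = -3*y**2 + 4*y + 20; vanishes at y ∈ {-2}. (-4, -2): f_x = -294 ≠ 0.
  x = -3: f_y(-3, y) = -3*y**2 + 2*y + 16; vanishes at y ∈ {-2}. (-3, -2): f_x = -216 ≠ 0.
  x = -2: f_y(-2, y) = 12 - 3*y**2; vanishes at y ∈ {-2, 2}. (-2, -2): f_x = -150 ≠ 0; (-2, 2): f_x = -166 ≠ 0.
  x = -1: f_y(-1, y) = -3*y**2 - 2*y + 8; vanishes at y ∈ {-2}. (-1, -2): f_x = -96 ≠ 0.
  x = 0: f_y(0, y) = -3*y**2 - 4*y + 4; vanishes at y ∈ {-2}. (0, -2): f_x = -54 ≠ 0.
  x = 1: f_y(1, y) = -3*y**2 - 6*y; vanishes at y ∈ {-2, 0}. (1, -2): f_x = -24 ≠ 0; (1, 0): f_x = -28 ≠ 0.
  x = 2: f_y(2, y) = -3*y**2 - 8*y - 4; vanishes at y ∈ {-2}. (2, -2): f_x = -6 ≠ 0.
  x = 3: f_y(3, y) = -3*y**2 - 10*y - 8; vanishes at y ∈ {-2}. (3, -2): f_x = 0, f = 0 — SINGULAR.
  x = 4: f_y(4, y) = -3*y**2 - 12*y - 12; vanishes at y ∈ {-2}. (4, -2): f_x = -6 ≠ 0.
Only singular point on the grid: (3, -2).
Classify: substitute x = 3 + u, y = -2 + v and expand: f = -2*u**3 - u*v**2 - v**3 + v**2.
No constant or linear terms (consistent with a singular point). Quadratic part: v**2. Cubic part: -2*u**3 - u*v**2 - v**3.
The quadratic part v**2 is a perfect square, so there is a single (double) tangent line v = 0, i.e. y = -2. Restricting the cubic part to that line (v = 0) leaves -2*u**3 ≠ 0, so f is not divisible by v and the branch is v² ≈ 2*u**3 to lowest order — this is a cusp.
Classification: cusp.


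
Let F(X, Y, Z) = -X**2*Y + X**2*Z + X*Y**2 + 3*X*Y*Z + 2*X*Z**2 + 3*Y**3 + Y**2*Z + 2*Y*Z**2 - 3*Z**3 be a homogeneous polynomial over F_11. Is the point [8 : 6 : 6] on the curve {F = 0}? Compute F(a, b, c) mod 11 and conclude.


F(8,6,6) ≡ 0 (mod 11); P is on the curve.

Evaluate F(8, 6, 6) term-by-term (mod 11).
  -X**2*Y ↦ -1·64·6·1 = -384
  X**2*Z ↦ 1·64·1·6 = 384
  X*Y**2 ↦ 1·8·36·1 = 288
  3*X*Y*Z ↦ 3·8·6·6 = 864
  2*X*Z**2 ↦ 2·8·1·36 = 576
  3*Y**3 ↦ 3·1·216·1 = 648
  Y**2*Z ↦ 1·1·36·6 = 216
  2*Y*Z**2 ↦ 2·1·6·36 = 432
  -3*Z**3 ↦ -3·1·1·216 = -648
Sum: F(8, 6, 6) = (-384) + (384) + (288) + (864) + (576) + (648) + (216) + (432) + (-648) = 2376.
Reducing mod 11: 2376 ≡ 0 (mod 11).
Since F(a, b, c) ≡ 0 (mod 11), P lies on the curve.


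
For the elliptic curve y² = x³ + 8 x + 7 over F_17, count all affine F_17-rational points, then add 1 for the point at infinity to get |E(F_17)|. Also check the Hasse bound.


Affine points = {(1, 4), (1, 13), (4, 1), (4, 16), (5, 6), (5, 11), (6, 4), (6, 13), (7, 7), (7, 10), (9, 3), (9, 14), (10, 4), (10, 13), (11, 7), (11, 10), (13, 8), (13, 9), (15, 0), (16, 7), (16, 10)}; affine count = 21; |E(F_17)| = 22.

Discriminant check: Δ ∝ 4a³ + 27b² = 4·8³ + 27·7² = 4·512 + 27·49 ≡ 5 (mod 17). Nonzero ⇒ E is nonsingular.
For each x ∈ F_17, compute rhs = x³ + 8·x + 7 mod 17, then count y ∈ F_17 with y² ≡ rhs.
  x = 0: rhs = 7, matching y values: none (0 points).
  x = 1: rhs = 16, matching y values: 4, 13 (2 points).
  x = 2: rhs = 14, matching y values: none (0 points).
  x = 3: rhs = 7, matching y values: none (0 points).
  x = 4: rhs = 1, matching y values: 1, 16 (2 points).
  x = 5: rhs = 2, matching y values: 6, 11 (2 points).
  x = 6: rhs = 16, matching y values: 4, 13 (2 points).
  x = 7: rhs = 15, matching y values: 7, 10 (2 points).
  x = 8: rhs = 5, matching y values: none (0 points).
  x = 9: rhs = 9, matching y values: 3, 14 (2 points).
  x = 10: rhs = 16, matching y values: 4, 13 (2 points).
  x = 11: rhs = 15, matching y values: 7, 10 (2 points).
  x = 12: rhs = 12, matching y values: none (0 points).
  x = 13: rhs = 13, matching y values: 8, 9 (2 points).
  x = 14: rhs = 7, matching y values: none (0 points).
  x = 15: rhs = 0, matching y values: 0 (1 points).
  x = 16: rhs = 15, matching y values: 7, 10 (2 points).
Total affine count: 21.
Full point count |E(F_17)| = 21 + 1 = 22.
Hasse bound: |22 − (17+1)| = |4| = 4 ≤ 2√17 ≈ 8.2462 ✓.


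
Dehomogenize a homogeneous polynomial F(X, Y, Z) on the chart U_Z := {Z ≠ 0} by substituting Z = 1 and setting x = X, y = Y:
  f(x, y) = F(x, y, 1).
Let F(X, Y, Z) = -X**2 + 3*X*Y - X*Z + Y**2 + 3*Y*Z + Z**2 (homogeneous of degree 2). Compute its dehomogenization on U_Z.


f(x, y) = -x**2 + 3*x*y - x + y**2 + 3*y + 1

On U_Z we set Z = 1. Each monomial c·X^i·Y^j·Z^k in F becomes c·x^i·y^j·1^k = c·x^i·y^j.
Substituting Z = 1: F(X, Y, 1) = -x**2 + 3*x*y - x + y**2 + 3*y + 1.
Note: deg(f) ≤ deg(F) = 2; strict inequality happens when F is divisible by Z (lost terms).


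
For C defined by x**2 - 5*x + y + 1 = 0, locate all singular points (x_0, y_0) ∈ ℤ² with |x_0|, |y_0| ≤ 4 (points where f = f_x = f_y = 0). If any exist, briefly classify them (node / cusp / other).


No singular points in the scanned grid; C is smooth there.

Compute partial derivatives:
  f_x = 2*x - 5.
  f_y = 1.
f_y = 1 is a nonzero constant, so f_y never vanishes: no point (x, y) can satisfy f = f_x = f_y = 0. In particular no (x, y) ∈ {−4, ..., 4}² is singular; the curve is smooth.


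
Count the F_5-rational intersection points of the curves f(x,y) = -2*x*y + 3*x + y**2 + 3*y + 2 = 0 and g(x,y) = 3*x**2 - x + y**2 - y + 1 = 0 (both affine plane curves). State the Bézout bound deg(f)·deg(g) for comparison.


Common zeros: {(1, 4), (4, 1)}; count = 2; Bézout bound = 4.

deg(f) = 2, deg(g) = 2, so Bézout bound = 4.
Scan x ∈ F_5. For each x, list the y ∈ F_5 with f(x, y) ≡ 0 and those with g(x, y) ≡ 0 (mod 5); the common zeros in that column are the intersection.
  x = 0: f ≡ 0 at y ∈ {3, 4}; g ≡ 0 at y ∈ ∅; common: ∅.
  x = 1: f ≡ 0 at y ∈ {0, 4}; g ≡ 0 at y ∈ {2, 4}; common: {4}.
  x = 2: f ≡ 0 at y ∈ {2, 4}; g ≡ 0 at y ∈ ∅; common: ∅.
  x = 3: f ≡ 0 at y ∈ {4}; g ≡ 0 at y ∈ {0, 1}; common: ∅.
  x = 4: f ≡ 0 at y ∈ {1, 4}; g ≡ 0 at y ∈ {0, 1}; common: {1}.
Collecting: common zeros = {(1, 4), (4, 1)}, so the count is 2.
Comparison with the Bézout bound: 2 ≤ 4 = deg(f)·deg(g), as expected for curves with no common component (the affine F_5-count falls short of the bound because intersections may lie at infinity, over extension fields, or carry multiplicity).


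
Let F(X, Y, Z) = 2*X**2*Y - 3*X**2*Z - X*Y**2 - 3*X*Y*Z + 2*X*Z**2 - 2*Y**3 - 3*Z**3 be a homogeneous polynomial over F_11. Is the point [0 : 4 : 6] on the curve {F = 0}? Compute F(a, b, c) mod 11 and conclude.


F(0,4,6) ≡ 5 (mod 11); P is NOT on the curve.

Evaluate F(0, 4, 6) term-by-term (mod 11).
  2*X**2*Y ↦ 2·0·4·1 = 0
  -3*X**2*Z ↦ -3·0·1·6 = 0
  -X*Y**2 ↦ -1·0·16·1 = 0
  -3*X*Y*Z ↦ -3·0·4·6 = 0
  2*X*Z**2 ↦ 2·0·1·36 = 0
  -2*Y**3 ↦ -2·1·64·1 = -128
  -3*Z**3 ↦ -3·1·1·216 = -648
Sum: F(0, 4, 6) = (0) + (0) + (0) + (0) + (0) + (-128) + (-648) = -776.
Reducing mod 11: -776 ≡ 5 (mod 11).
Since F(a, b, c) ≡ 5 ≠ 0 (mod 11), P does NOT lie on the curve.
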